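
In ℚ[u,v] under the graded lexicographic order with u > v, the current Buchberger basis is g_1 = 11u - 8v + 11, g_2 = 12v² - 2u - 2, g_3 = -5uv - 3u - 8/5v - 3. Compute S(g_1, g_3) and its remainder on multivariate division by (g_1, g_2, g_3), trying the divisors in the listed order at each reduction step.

S(g_1, g_3) = -8/11v² - ⅗u + 17/25v - ⅗; remainder on division = 1411/9075v.

lcm(LM(g_1), LM(g_3)) = uv.
S = (lcm/LT(g_1))·g_1 − (lcm/LT(g_3))·g_3 = -8/11v² - ⅗u + 17/25v - ⅗.
Reduce S modulo (g_1, g_2, g_3) in that order:
  leading term v²: subtract (-2/33)·g_2 from -8/11v² - ⅗u + 17/25v - ⅗ → -119/165u + 17/25v - 119/165
  leading term u: subtract (-119/1815)·g_1 from -119/165u + 17/25v - 119/165 → 1411/9075v
  leading term v: no divisor's leading term divides it; move 1411/9075v to the remainder.
The remainder 1411/9075v is nonzero, so it would be added as the next basis element.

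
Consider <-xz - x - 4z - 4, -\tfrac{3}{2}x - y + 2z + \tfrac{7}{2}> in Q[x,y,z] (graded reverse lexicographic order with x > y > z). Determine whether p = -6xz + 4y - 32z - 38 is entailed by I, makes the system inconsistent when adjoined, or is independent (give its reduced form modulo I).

-6xz + 4y - 32z - 38 lies in I (it reduces to 0).

First compute the reduced Gröbner basis of I by Buchberger's algorithm.
f_1 = -xz - x - 4z - 4, LT = xz.
f_2 = -\tfrac{3}{2}x - y + 2z + \tfrac{7}{2}, LT = x.

S(f_1,f_2): lcm = xz. S = -\tfrac{2}{3}yz + \tfrac{4}{3}z^{2} + x + \tfrac{19}{3}z + 4.
  leading term yz: no divisor's leading term divides it; move -\tfrac{2}{3}yz to the remainder.
  leading term z^{2}: no divisor's leading term divides it; move \tfrac{4}{3}z^{2} to the remainder.
  leading term x: subtract (-\tfrac{2}{3})·f_2 from x + \tfrac{19}{3}z + 4 → -\tfrac{2}{3}y + \tfrac{23}{3}z + \tfrac{19}{3}
  leading term y: no divisor's leading term divides it; move -\tfrac{2}{3}y to the remainder.
  leading term z: no divisor's leading term divides it; move \tfrac{23}{3}z to the remainder.
  leading term 1: no divisor's leading term divides it; move \tfrac{19}{3} to the remainder.
  remainder -\tfrac{2}{3}yz + \tfrac{4}{3}z^{2} - \tfrac{2}{3}y + \tfrac{23}{3}z + \tfrac{19}{3} ≠ 0; add h_3 = -\tfrac{2}{3}yz + \tfrac{4}{3}z^{2} - \tfrac{2}{3}y + \tfrac{23}{3}z + \tfrac{19}{3} to the basis.

S(f_1,h_3): lcm = xyz. S = 2xz^{2} + \tfrac{23}{2}xz + 4yz + \tfrac{19}{2}x + 4y.
  leading term xz^{2}: subtract (-2z)·f_1 from 2xz^{2} + \tfrac{23}{2}xz + 4yz + \tfrac{19}{2}x + 4y → \tfrac{19}{2}xz + 4yz - 8z^{2} + \tfrac{19}{2}x + 4y - 8z
  leading term xz: subtract (-\tfrac{19}{2})·f_1 from \tfrac{19}{2}xz + 4yz - 8z^{2} + \tfrac{19}{2}x + 4y - 8z → 4yz - 8z^{2} + 4y - 46z - 38
  leading term yz: subtract (-6)·h_3 from 4yz - 8z^{2} + 4y - 46z - 38 → 0
  remainder 0.

S(f_2,h_3): leading monomials are coprime, so the S-polynomial reduces to 0 (Buchberger's first criterion).
Every S-polynomial of the final basis reduces to 0, so we have a Gröbner basis.
Inter-reduce: drop elements whose leading term is divisible by another's, tail-reduce, and make monic.
Reduced Gröbner basis: {yz - 2z^{2} + y - \tfrac{23}{2}z - \tfrac{19}{2}, x + \tfrac{2}{3}y - \tfrac{4}{3}z - \tfrac{7}{3}}.
Label its elements g_1 = yz - 2z^{2} + y - \tfrac{23}{2}z - \tfrac{19}{2}, g_2 = x + \tfrac{2}{3}y - \tfrac{4}{3}z - \tfrac{7}{3}.

Reduce p = -6xz + 4y - 32z - 38 modulo G:
  leading term xz: subtract (-6z)·g_2 from -6xz + 4y - 32z - 38 → 4yz - 8z^{2} + 4y - 46z - 38
  leading term yz: subtract (4)·g_1 from 4yz - 8z^{2} + 4y - 46z - 38 → 0
  normal form = 0.
Since the normal form is 0, p ∈ I.

The remainder on division by a Gröbner basis is unique — it is the normal form.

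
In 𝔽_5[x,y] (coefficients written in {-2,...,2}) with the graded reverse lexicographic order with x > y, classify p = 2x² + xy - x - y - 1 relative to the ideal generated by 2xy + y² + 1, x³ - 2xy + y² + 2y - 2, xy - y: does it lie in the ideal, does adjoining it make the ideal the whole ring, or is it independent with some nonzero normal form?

2x² + xy - x - y - 1 lies in I (it reduces to 0).

First compute the reduced Gröbner basis of I by Buchberger's algorithm.
f_1 = 2xy + y² + 1, LT = xy.
f_2 = x³ - 2xy + y² + 2y - 2, LT = x³.
f_3 = xy - y, LT = xy.

S(f_1,f_2): lcm = x³y. S = -2x²y² + 2xy² - y³ - 2x² - 2y² + 2y.
  reduce S modulo (f_1, f_2, f_3):
  remainder 2y⁴ - 2y³ - 2x² + 2y² + y + 2 ≠ 0; add h_4 = 2y⁴ - 2y³ - 2x² + 2y² + y + 2 to the basis.

S(f_1,f_3): lcm = xy. S = -2y² + y - 2.
  reduce S modulo (f_1, f_2, f_3, h_4):
  remainder -2y² + y - 2 ≠ 0; add h_5 = -2y² + y - 2 to the basis.

S(f_2,f_3): lcm = x³y. S = x²y - 2xy² + y³ + 2y² - 2y.
  reduce S modulo (f_1, f_2, f_3, h_4, h_5):
  remainder 2x + 2y ≠ 0; add h_6 = 2x + 2y to the basis.

S(f_3,h_4): lcm = xy⁴. S = xy³ - y⁴ + x³ - xy² + 2xy - x.
  reduce S modulo (f_1, f_2, f_3, h_4, h_5, h_6):
  remainder -y - 1 ≠ 0; add h_7 = -y - 1 to the basis.

The other S-polynomials (S(f_1,h_4), S(f_2,h_4), S(f_1,h_5), S(f_2,h_5), S(f_3,h_5), S(h_4,h_5), S(f_1,h_6), S(f_2,h_6), S(f_3,h_6), S(h_4,h_6), S(h_5,h_6), S(f_1,h_7), S(f_2,h_7), S(f_3,h_7), S(h_4,h_7), S(h_5,h_7), S(h_6,h_7)) all reduce to 0 modulo the current basis, so we have a Gröbner basis.
Inter-reduce: drop elements whose leading term is divisible by another's, tail-reduce, and make monic.
Reduced Gröbner basis: {x - 1, y + 1}.
Label its elements g_1 = x - 1, g_2 = y + 1.

Reduce p = 2x² + xy - x - y - 1 modulo G:
  leading term x²: subtract (2x)·g_1 from 2x² + xy - x - y - 1 → xy + x - y - 1
  leading term xy: subtract (y)·g_1 from xy + x - y - 1 → x - 1
  leading term x: subtract (1)·g_1 from x - 1 → 0
  normal form = 0.
Since the normal form is 0, p ∈ I.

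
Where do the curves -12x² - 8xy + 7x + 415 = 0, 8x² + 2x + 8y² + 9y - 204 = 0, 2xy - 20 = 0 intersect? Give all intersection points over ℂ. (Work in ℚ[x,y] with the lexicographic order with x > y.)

Compute a lex Gröbner basis by Buchberger's algorithm.
f_1 = -12x² - 8xy + 7x + 415, LT = x².
f_2 = 8x² + 2x + 8y² + 9y - 204, LT = x².
f_3 = 2xy - 20, LT = xy.

S(f_1,f_2): lcm = x². S = ⅔xy - ⅚x - y² - 9/8y - 109/12.
  leading term xy: subtract (⅓)·f_3 from ⅔xy - ⅚x - y² - 9/8y - 109/12 → -⅚x - y² - 9/8y - 29/12
  leading term x: no divisor's leading term divides it; move -⅚x to the remainder.
  leading term y²: no divisor's leading term divides it; move -y² to the remainder.
  leading term y: no divisor's leading term divides it; move -9/8y to the remainder.
  leading term 1: no divisor's leading term divides it; move -29/12 to the remainder.
  remainder -⅚x - y² - 9/8y - 29/12 ≠ 0; add h_4 = -⅚x - y² - 9/8y - 29/12 to the basis.

S(f_1,f_3): lcm = x²y. S = ⅔xy² - 7/12xy + 10x - 415/12y.
  leading term xy²: subtract (⅓y)·f_3 from ⅔xy² - 7/12xy + 10x - 415/12y → -7/12xy + 10x - 335/12y
  leading term xy: subtract (-7/24)·f_3 from -7/12xy + 10x - 335/12y → 10x - 335/12y - 35/6
  leading term x: subtract (-12)·h_4 from 10x - 335/12y - 35/6 → -12y² - 497/12y - 209/6
  leading term y²: no divisor's leading term divides it; move -12y² to the remainder.
  leading term y: no divisor's leading term divides it; move -497/12y to the remainder.
  leading term 1: no divisor's leading term divides it; move -209/6 to the remainder.
  remainder -12y² - 497/12y - 209/6 ≠ 0; add h_5 = -12y² - 497/12y - 209/6 to the basis.

S(f_2,f_3): lcm = x²y. S = ¼xy + 10x + y³ + 9/8y² - 51/2y.
  leading term xy: subtract (⅛)·f_3 from ¼xy + 10x + y³ + 9/8y² - 51/2y → 10x + y³ + 9/8y² - 51/2y + 5/2
  leading term x: subtract (-12)·h_4 from 10x + y³ + 9/8y² - 51/2y + 5/2 → y³ - 87/8y² - 39y - 53/2
  leading term y³: subtract (-1/12y)·h_5 from y³ - 87/8y² - 39y - 53/2 → -2063/144y² - 3017/72y - 53/2
  leading term y²: subtract (2063/1728)·h_5 from -2063/144y² - 3017/72y - 53/2 → 156415/20736y + 156415/10368
  leading term y: no divisor's leading term divides it; move 156415/20736y to the remainder.
  leading term 1: no divisor's leading term divides it; move 156415/10368 to the remainder.
  remainder 156415/20736y + 156415/10368 ≠ 0; add h_6 = 156415/20736y + 156415/10368 to the basis.

The other S-polynomials (S(f_1,h_4), S(f_2,h_4), S(f_3,h_4), S(f_1,h_5), S(f_2,h_5), S(f_3,h_5), S(h_4,h_5), S(f_1,h_6), S(f_2,h_6), S(f_3,h_6), S(h_4,h_6), S(h_5,h_6)) all reduce to 0 modulo the current basis, so we have a Gröbner basis.
Inter-reduce: drop elements whose leading term is divisible by another's, tail-reduce, and make monic.
Reduced Gröbner basis: {x + 5, y + 2}.

A lex Gröbner basis eliminates variables successively. Here y + 2 depends only on y, with roots {-2}; lifting each root through the earlier basis elements recovers the full solutions.
  y = -2: the earlier basis element becomes x + 5 = 0, giving x = -5 — point (-5, -2).

{(-5, -2)}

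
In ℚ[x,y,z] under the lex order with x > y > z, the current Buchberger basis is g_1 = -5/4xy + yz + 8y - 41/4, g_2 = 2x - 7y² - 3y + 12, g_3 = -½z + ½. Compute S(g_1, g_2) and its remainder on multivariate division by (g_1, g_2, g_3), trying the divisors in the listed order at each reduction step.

S(g_1, g_2) = 7/2y³ + 3/2y² - ⅘yz - 62/5y + 41/5; remainder on division = 7/2y³ + 3/2y² - 66/5y + 41/5.

lcm(LM(g_1), LM(g_2)) = xy.
S = (lcm/LT(g_1))·g_1 − (lcm/LT(g_2))·g_2 = 7/2y³ + 3/2y² - ⅘yz - 62/5y + 41/5.
Reduce S modulo (g_1, g_2, g_3) in that order:
  leading term y³: no divisor's leading term divides it; move 7/2y³ to the remainder.
  leading term y²: no divisor's leading term divides it; move 3/2y² to the remainder.
  leading term yz: subtract (8/5y)·g_3 from -⅘yz - 62/5y + 41/5 → -66/5y + 41/5
  leading term y: no divisor's leading term divides it; move -66/5y to the remainder.
  leading term 1: no divisor's leading term divides it; move 41/5 to the remainder.
The remainder 7/2y³ + 3/2y² - 66/5y + 41/5 is nonzero, so it would be added as the next basis element.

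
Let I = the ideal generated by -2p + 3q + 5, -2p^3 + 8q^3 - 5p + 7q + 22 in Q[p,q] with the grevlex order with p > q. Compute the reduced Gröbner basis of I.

f_1 = -2p + 3q + 5, LT = p.
f_2 = -2p^3 + 8q^3 - 5p + 7q + 22, LT = p^3.

S(f_1,f_2): lcm = p^3. S = -3/2p^2q + 4q^3 - 5/2p^2 - 5/2p + 7/2q + 11.
  leading term p^2q: subtract (3/4pq)·f_1 from -3/2p^2q + 4q^3 - 5/2p^2 - 5/2p + 7/2q + 11 → -9/4pq^2 + 4q^3 - 5/2p^2 - 15/4pq - 5/2p + 7/2q + 11
  leading term pq^2: subtract (9/8q^2)·f_1 from -9/4pq^2 + 4q^3 - 5/2p^2 - 15/4pq - 5/2p + 7/2q + 11 → 5/8q^3 - 5/2p^2 - 15/4pq - 45/8q^2 - 5/2p + 7/2q + 11
  leading term q^3: no divisor's leading term divides it; move 5/8q^3 to the remainder.
  leading term p^2: subtract (5/4p)·f_1 from -5/2p^2 - 15/4pq - 45/8q^2 - 5/2p + 7/2q + 11 → -15/2pq - 45/8q^2 - 35/4p + 7/2q + 11
  leading term pq: subtract (15/4q)·f_1 from -15/2pq - 45/8q^2 - 35/4p + 7/2q + 11 → -135/8q^2 - 35/4p - 61/4q + 11
  leading term q^2: no divisor's leading term divides it; move -135/8q^2 to the remainder.
  leading term p: subtract (35/8)·f_1 from -35/4p - 61/4q + 11 → -227/8q - 87/8
  leading term q: no divisor's leading term divides it; move -227/8q to the remainder.
  leading term 1: no divisor's leading term divides it; move -87/8 to the remainder.
  remainder 5/8q^3 - 135/8q^2 - 227/8q - 87/8 ≠ 0; add g_3 = 5/8q^3 - 135/8q^2 - 227/8q - 87/8 to the basis.

The other S-polynomials (S(f_1,g_3), S(f_2,g_3)) all reduce to 0 modulo the current basis, so we have a Gröbner basis.
Inter-reduce: drop elements whose leading term is divisible by another's, tail-reduce, and make monic.

G = {q^3 - 27q^2 - 227/5q - 87/5, p - 3/2q - 5/2}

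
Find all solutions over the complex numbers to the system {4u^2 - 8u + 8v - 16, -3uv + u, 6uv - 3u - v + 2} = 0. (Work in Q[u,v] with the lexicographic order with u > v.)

{(0, 2)}

Compute a lex Gröbner basis by Buchberger's algorithm.
f_1 = 4u^2 - 8u + 8v - 16, LT = u^2.
f_2 = -3uv + u, LT = uv.
f_3 = 6uv - 3u - v + 2, LT = uv.

S(f_1,f_2): lcm = u^2v. S = 1/3u^2 - 2uv + 2v^2 - 4v.
  reduce S modulo (f_1, f_2, f_3):
  remainder 2v^2 - 14/3v + 4/3 ≠ 0; add h_4 = 2v^2 - 14/3v + 4/3 to the basis.

S(f_1,f_3): lcm = u^2v. S = 1/2u^2 - 11/6uv - 1/3u + 2v^2 - 4v.
  reduce S modulo (f_1, f_2, f_3, h_4):
  remainder 1/18u - 1/3v + 2/3 ≠ 0; add h_5 = 1/18u - 1/3v + 2/3 to the basis.

S(f_2,f_3): lcm = uv. S = 1/6u + 1/6v - 1/3.
  reduce S modulo (f_1, f_2, f_3, h_4, h_5):
  remainder 7/6v - 7/3 ≠ 0; add h_6 = 7/6v - 7/3 to the basis.

The other S-polynomials (S(f_1,h_4), S(f_2,h_4), S(f_3,h_4), S(f_1,h_5), S(f_2,h_5), S(f_3,h_5), S(h_4,h_5), S(f_1,h_6), S(f_2,h_6), S(f_3,h_6), S(h_4,h_6), S(h_5,h_6)) all reduce to 0 modulo the current basis, so we have a Gröbner basis.
Inter-reduce: drop elements whose leading term is divisible by another's, tail-reduce, and make monic.
Reduced Gröbner basis: {u, v - 2}.

The lex basis is triangular: the last element involves only v. Solving v - 2 = 0 gives v ∈ {2}; substituting each value into the earlier elements determines the remaining variables.
  v = 2: the earlier basis element becomes u = 0, giving u = 0 — point (0, 2).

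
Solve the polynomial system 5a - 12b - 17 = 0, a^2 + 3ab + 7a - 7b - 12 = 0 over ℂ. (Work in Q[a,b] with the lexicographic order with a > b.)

{(-25/27, -146/81), (1, -1)}

Compute a lex Gröbner basis by Buchberger's algorithm.
f_1 = 5a - 12b - 17, LT = a.
f_2 = a^2 + 3ab + 7a - 7b - 12, LT = a^2.

S(f_1,f_2): lcm = a^2. S = -27/5ab - 52/5a + 7b + 12.
  leading term ab: subtract (-27/25b)·f_1 from -27/5ab - 52/5a + 7b + 12 → -52/5a - 324/25b^2 - 284/25b + 12
  leading term a: subtract (-52/25)·f_1 from -52/5a - 324/25b^2 - 284/25b + 12 → -324/25b^2 - 908/25b - 584/25
  leading term b^2: no divisor's leading term divides it; move -324/25b^2 to the remainder.
  leading term b: no divisor's leading term divides it; move -908/25b to the remainder.
  leading term 1: no divisor's leading term divides it; move -584/25 to the remainder.
  remainder -324/25b^2 - 908/25b - 584/25 ≠ 0; add h_3 = -324/25b^2 - 908/25b - 584/25 to the basis.

S(f_1,h_3): leading monomials are coprime, so the S-polynomial reduces to 0 (Buchberger's first criterion).
S(f_2,h_3): leading monomials are coprime, so the S-polynomial reduces to 0 (Buchberger's first criterion).
Every S-polynomial of the final basis reduces to 0, so we have a Gröbner basis.
Inter-reduce: drop elements whose leading term is divisible by another's, tail-reduce, and make monic.
Reduced Gröbner basis: {a - 12/5b - 17/5, b^2 + 227/81b + 146/81}.

Since the basis is lex-ordered, b^2 + 227/81b + 146/81 is univariate in b. Its roots are {-146/81, -1}. Back-substituting each root into the other basis elements fixes the other coordinates.
  b = -146/81: the earlier basis element becomes a + 25/27 = 0, giving a = -25/27 — point (-25/27, -146/81).
  b = -1: the earlier basis element becomes a - 1 = 0, giving a = 1 — point (1, -1).
Check: every point annihilates each of the original generators.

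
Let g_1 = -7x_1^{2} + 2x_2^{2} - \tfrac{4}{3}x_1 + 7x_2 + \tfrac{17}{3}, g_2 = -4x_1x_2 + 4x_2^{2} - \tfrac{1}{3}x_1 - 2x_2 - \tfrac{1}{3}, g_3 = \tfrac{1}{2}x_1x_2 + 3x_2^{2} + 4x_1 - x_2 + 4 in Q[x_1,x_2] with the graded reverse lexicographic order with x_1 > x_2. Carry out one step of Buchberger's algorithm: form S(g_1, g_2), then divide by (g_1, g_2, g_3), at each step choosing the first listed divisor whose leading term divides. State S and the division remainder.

lcm(LM(g_1), LM(g_2)) = x_1^{2}x_2.
S = (lcm/LT(g_1))·g_1 − (lcm/LT(g_2))·g_2 = x_1x_2^{2} - \tfrac{2}{7}x_2^{3} - \tfrac{1}{12}x_1^{2} - \tfrac{13}{42}x_1x_2 - x_2^{2} - \tfrac{1}{12}x_1 - \tfrac{17}{21}x_2.
Reduce S modulo (g_1, g_2, g_3) in that order:
  leading term x_1x_2^{2}: subtract (-\tfrac{1}{4}x_2)·g_2 from x_1x_2^{2} - \tfrac{2}{7}x_2^{3} - \tfrac{1}{12}x_1^{2} - \tfrac{13}{42}x_1x_2 - x_2^{2} - \tfrac{1}{12}x_1 - \tfrac{17}{21}x_2 → \tfrac{5}{7}x_2^{3} - \tfrac{1}{12}x_1^{2} - \tfrac{11}{28}x_1x_2 - \tfrac{3}{2}x_2^{2} - \tfrac{1}{12}x_1 - \tfrac{25}{28}x_2
  leading term x_2^{3}: no divisor's leading term divides it; move \tfrac{5}{7}x_2^{3} to the remainder.
  leading term x_1^{2}: subtract (\tfrac{1}{84})·g_1 from -\tfrac{1}{12}x_1^{2} - \tfrac{11}{28}x_1x_2 - \tfrac{3}{2}x_2^{2} - \tfrac{1}{12}x_1 - \tfrac{25}{28}x_2 → -\tfrac{11}{28}x_1x_2 - \tfrac{32}{21}x_2^{2} - \tfrac{17}{252}x_1 - \tfrac{41}{42}x_2 - \tfrac{17}{252}
  leading term x_1x_2: subtract (\tfrac{11}{112})·g_2 from -\tfrac{11}{28}x_1x_2 - \tfrac{32}{21}x_2^{2} - \tfrac{17}{252}x_1 - \tfrac{41}{42}x_2 - \tfrac{17}{252} → -\tfrac{23}{12}x_2^{2} - \tfrac{5}{144}x_1 - \tfrac{131}{168}x_2 - \tfrac{5}{144}
  leading term x_2^{2}: no divisor's leading term divides it; move -\tfrac{23}{12}x_2^{2} to the remainder.
  leading term x_1: no divisor's leading term divides it; move -\tfrac{5}{144}x_1 to the remainder.
  leading term x_2: no divisor's leading term divides it; move -\tfrac{131}{168}x_2 to the remainder.
  leading term 1: no divisor's leading term divides it; move -\tfrac{5}{144} to the remainder.
The remainder \tfrac{5}{7}x_2^{3} - \tfrac{23}{12}x_2^{2} - \tfrac{5}{144}x_1 - \tfrac{131}{168}x_2 - \tfrac{5}{144} is nonzero, so it would be added as the next basis element.
This is the inner loop of Buchberger's algorithm — each nonzero remainder becomes a new basis element.

S(g_1, g_2) = x_1x_2^{2} - \tfrac{2}{7}x_2^{3} - \tfrac{1}{12}x_1^{2} - \tfrac{13}{42}x_1x_2 - x_2^{2} - \tfrac{1}{12}x_1 - \tfrac{17}{21}x_2; remainder on division = \tfrac{5}{7}x_2^{3} - \tfrac{23}{12}x_2^{2} - \tfrac{5}{144}x_1 - \tfrac{131}{168}x_2 - \tfrac{5}{144}.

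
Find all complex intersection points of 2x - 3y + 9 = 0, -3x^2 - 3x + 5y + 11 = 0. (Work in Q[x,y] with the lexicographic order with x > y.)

{(-26/9, 29/27), (3, 5)}

Compute a lex Gröbner basis by Buchberger's algorithm.
f_1 = 2x - 3y + 9, LT = x.
f_2 = -3x^2 - 3x + 5y + 11, LT = x^2.

S(f_1,f_2): lcm = x^2. S = -3/2xy + 7/2x + 5/3y + 11/3.
  leading term xy: subtract (-3/4y)·f_1 from -3/2xy + 7/2x + 5/3y + 11/3 → 7/2x - 9/4y^2 + 101/12y + 11/3
  leading term x: subtract (7/4)·f_1 from 7/2x - 9/4y^2 + 101/12y + 11/3 → -9/4y^2 + 41/3y - 145/12
  leading term y^2: no divisor's leading term divides it; move -9/4y^2 to the remainder.
  leading term y: no divisor's leading term divides it; move 41/3y to the remainder.
  leading term 1: no divisor's leading term divides it; move -145/12 to the remainder.
  remainder -9/4y^2 + 41/3y - 145/12 ≠ 0; add h_3 = -9/4y^2 + 41/3y - 145/12 to the basis.

The other S-polynomials (S(f_1,h_3), S(f_2,h_3)) all reduce to 0 modulo the current basis, so we have a Gröbner basis.
Inter-reduce: drop elements whose leading term is divisible by another's, tail-reduce, and make monic.
Reduced Gröbner basis: {x - 3/2y + 9/2, y^2 - 164/27y + 145/27}.

Since the basis is lex-ordered, y^2 - 164/27y + 145/27 is univariate in y. Its roots are {29/27, 5}. Back-substituting each root into the other basis elements fixes the other coordinates.
  y = 29/27: the earlier basis element becomes x + 26/9 = 0, giving x = -26/9 — point (-26/9, 29/27).
  y = 5: the earlier basis element becomes x - 3 = 0, giving x = 3 — point (3, 5).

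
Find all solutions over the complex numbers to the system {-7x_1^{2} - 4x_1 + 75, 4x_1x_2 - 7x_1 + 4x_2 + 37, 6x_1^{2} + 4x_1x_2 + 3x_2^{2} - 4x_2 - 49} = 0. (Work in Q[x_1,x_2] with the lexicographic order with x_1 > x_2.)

{(3, -1)}

Compute a lex Gröbner basis by Buchberger's algorithm.
f_1 = -7x_1^{2} - 4x_1 + 75, LT = x_1^{2}.
f_2 = 4x_1x_2 - 7x_1 + 4x_2 + 37, LT = x_1x_2.
f_3 = 6x_1^{2} + 4x_1x_2 + 3x_2^{2} - 4x_2 - 49, LT = x_1^{2}.

S(f_1,f_2): lcm = x_1^{2}x_2. S = \tfrac{7}{4}x_1^{2} - \tfrac{3}{7}x_1x_2 - \tfrac{37}{4}x_1 - \tfrac{75}{7}x_2.
  leading term x_1^{2}: subtract (-\tfrac{1}{4})·f_1 from \tfrac{7}{4}x_1^{2} - \tfrac{3}{7}x_1x_2 - \tfrac{37}{4}x_1 - \tfrac{75}{7}x_2 → -\tfrac{3}{7}x_1x_2 - \tfrac{41}{4}x_1 - \tfrac{75}{7}x_2 + \tfrac{75}{4}
  leading term x_1x_2: subtract (-\tfrac{3}{28})·f_2 from -\tfrac{3}{7}x_1x_2 - \tfrac{41}{4}x_1 - \tfrac{75}{7}x_2 + \tfrac{75}{4} → -11x_1 - \tfrac{72}{7}x_2 + \tfrac{159}{7}
  leading term x_1: no divisor's leading term divides it; move -11x_1 to the remainder.
  leading term x_2: no divisor's leading term divides it; move -\tfrac{72}{7}x_2 to the remainder.
  leading term 1: no divisor's leading term divides it; move \tfrac{159}{7} to the remainder.
  remainder -11x_1 - \tfrac{72}{7}x_2 + \tfrac{159}{7} ≠ 0; add h_4 = -11x_1 - \tfrac{72}{7}x_2 + \tfrac{159}{7} to the basis.

S(f_1,f_3): lcm = x_1^{2}. S = -\tfrac{2}{3}x_1x_2 + \tfrac{4}{7}x_1 - \tfrac{1}{2}x_2^{2} + \tfrac{2}{3}x_2 - \tfrac{107}{42}.
  leading term x_1x_2: subtract (-\tfrac{1}{6})·f_2 from -\tfrac{2}{3}x_1x_2 + \tfrac{4}{7}x_1 - \tfrac{1}{2}x_2^{2} + \tfrac{2}{3}x_2 - \tfrac{107}{42} → -\tfrac{25}{42}x_1 - \tfrac{1}{2}x_2^{2} + \tfrac{4}{3}x_2 + \tfrac{76}{21}
  leading term x_1: subtract (\tfrac{25}{462})·h_4 from -\tfrac{25}{42}x_1 - \tfrac{1}{2}x_2^{2} + \tfrac{4}{3}x_2 + \tfrac{76}{21} → -\tfrac{1}{2}x_2^{2} + \tfrac{3056}{1617}x_2 + \tfrac{7729}{3234}
  leading term x_2^{2}: no divisor's leading term divides it; move -\tfrac{1}{2}x_2^{2} to the remainder.
  leading term x_2: no divisor's leading term divides it; move \tfrac{3056}{1617}x_2 to the remainder.
  leading term 1: no divisor's leading term divides it; move \tfrac{7729}{3234} to the remainder.
  remainder -\tfrac{1}{2}x_2^{2} + \tfrac{3056}{1617}x_2 + \tfrac{7729}{3234} ≠ 0; add h_5 = -\tfrac{1}{2}x_2^{2} + \tfrac{3056}{1617}x_2 + \tfrac{7729}{3234} to the basis.

S(f_2,f_3): lcm = x_1^{2}x_2. S = -\tfrac{7}{4}x_1^{2} - \tfrac{2}{3}x_1x_2^{2} + x_1x_2 + \tfrac{37}{4}x_1 - \tfrac{1}{2}x_2^{3} + \tfrac{2}{3}x_2^{2} + \tfrac{49}{6}x_2.
  leading term x_1^{2}: subtract (\tfrac{1}{4})·f_1 from -\tfrac{7}{4}x_1^{2} - \tfrac{2}{3}x_1x_2^{2} + x_1x_2 + \tfrac{37}{4}x_1 - \tfrac{1}{2}x_2^{3} + \tfrac{2}{3}x_2^{2} + \tfrac{49}{6}x_2 → -\tfrac{2}{3}x_1x_2^{2} + x_1x_2 + \tfrac{41}{4}x_1 - \tfrac{1}{2}x_2^{3} + \tfrac{2}{3}x_2^{2} + \tfrac{49}{6}x_2 - \tfrac{75}{4}
  leading term x_1x_2^{2}: subtract (-\tfrac{1}{6}x_2)·f_2 from -\tfrac{2}{3}x_1x_2^{2} + x_1x_2 + \tfrac{41}{4}x_1 - \tfrac{1}{2}x_2^{3} + \tfrac{2}{3}x_2^{2} + \tfrac{49}{6}x_2 - \tfrac{75}{4} → -\tfrac{1}{6}x_1x_2 + \tfrac{41}{4}x_1 - \tfrac{1}{2}x_2^{3} + \tfrac{4}{3}x_2^{2} + \tfrac{43}{3}x_2 - \tfrac{75}{4}
  leading term x_1x_2: subtract (-\tfrac{1}{24})·f_2 from -\tfrac{1}{6}x_1x_2 + \tfrac{41}{4}x_1 - \tfrac{1}{2}x_2^{3} + \tfrac{4}{3}x_2^{2} + \tfrac{43}{3}x_2 - \tfrac{75}{4} → \tfrac{239}{24}x_1 - \tfrac{1}{2}x_2^{3} + \tfrac{4}{3}x_2^{2} + \tfrac{29}{2}x_2 - \tfrac{413}{24}
  leading term x_1: subtract (-\tfrac{239}{264})·h_4 from \tfrac{239}{24}x_1 - \tfrac{1}{2}x_2^{3} + \tfrac{4}{3}x_2^{2} + \tfrac{29}{2}x_2 - \tfrac{413}{24} → -\tfrac{1}{2}x_2^{3} + \tfrac{4}{3}x_2^{2} + \tfrac{799}{154}x_2 + \tfrac{775}{231}
  leading term x_2^{3}: subtract (x_2)·h_5 from -\tfrac{1}{2}x_2^{3} + \tfrac{4}{3}x_2^{2} + \tfrac{799}{154}x_2 + \tfrac{775}{231} → -\tfrac{300}{539}x_2^{2} + \tfrac{4525}{1617}x_2 + \tfrac{775}{231}
  leading term x_2^{2}: subtract (\tfrac{600}{539})·h_5 from -\tfrac{300}{539}x_2^{2} + \tfrac{4525}{1617}x_2 + \tfrac{775}{231} → \tfrac{605375}{871563}x_2 + \tfrac{605375}{871563}
  leading term x_2: no divisor's leading term divides it; move \tfrac{605375}{871563}x_2 to the remainder.
  leading term 1: no divisor's leading term divides it; move \tfrac{605375}{871563} to the remainder.
  remainder \tfrac{605375}{871563}x_2 + \tfrac{605375}{871563} ≠ 0; add h_6 = \tfrac{605375}{871563}x_2 + \tfrac{605375}{871563} to the basis.

The other S-polynomials (S(f_1,h_4), S(f_2,h_4), S(f_3,h_4), S(f_1,h_5), S(f_2,h_5), S(f_3,h_5), S(h_4,h_5), S(f_1,h_6), S(f_2,h_6), S(f_3,h_6), S(h_4,h_6), S(h_5,h_6)) all reduce to 0 modulo the current basis, so we have a Gröbner basis.
Inter-reduce: drop elements whose leading term is divisible by another's, tail-reduce, and make monic.
Reduced Gröbner basis: {x_1 - 3, x_2 + 1}.

The lex basis is triangular: the last element involves only x_2. Solving x_2 + 1 = 0 gives x_2 ∈ {-1}; substituting each value into the earlier elements determines the remaining variables.
  x_2 = -1: the earlier basis element becomes x_1 - 3 = 0, giving x_1 = 3 — point (3, -1).
Zero-dimensionality of the ideal guarantees finitely many solutions over ℂ.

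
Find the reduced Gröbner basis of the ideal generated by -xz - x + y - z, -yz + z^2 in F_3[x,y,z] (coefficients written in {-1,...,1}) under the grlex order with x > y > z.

G = {xy - y^2 + z^2 + x - y + z, xz + x - y + z, yz - z^2}

f_1 = -xz - x + y - z, LT = xz.
f_2 = -yz + z^2, LT = yz.

S(f_1,f_2): lcm = xyz. S = xz^2 + xy - y^2 + yz.
  leading term xz^2: subtract (-z)·f_1 from xz^2 + xy - y^2 + yz → xy - xz - y^2 - yz - z^2
  leading term xy: no divisor's leading term divides it; move xy to the remainder.
  leading term xz: subtract (1)·f_1 from -xz - y^2 - yz - z^2 → -y^2 - yz - z^2 + x - y + z
  leading term y^2: no divisor's leading term divides it; move -y^2 to the remainder.
  leading term yz: subtract (1)·f_2 from -yz - z^2 + x - y + z → z^2 + x - y + z
  leading term z^2: no divisor's leading term divides it; move z^2 to the remainder.
  leading term x: no divisor's leading term divides it; move x to the remainder.
  leading term y: no divisor's leading term divides it; move -y to the remainder.
  leading term z: no divisor's leading term divides it; move z to the remainder.
  remainder xy - y^2 + z^2 + x - y + z ≠ 0; add g_3 = xy - y^2 + z^2 + x - y + z to the basis.

The other S-polynomials (S(f_1,g_3), S(f_2,g_3)) all reduce to 0 modulo the current basis, so we have a Gröbner basis.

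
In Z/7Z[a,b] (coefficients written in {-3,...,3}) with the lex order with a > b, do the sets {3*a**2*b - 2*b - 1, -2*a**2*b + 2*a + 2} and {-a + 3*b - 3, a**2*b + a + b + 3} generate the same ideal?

No, the ideals differ.

For a fixed monomial order, each ideal has a unique reduced Gröbner basis; comparing bases decides equality.
Buchberger on the first generating set:
f_1 = 3*a**2*b - 2*b - 1, LT = a**2*b.
f_2 = -2*a**2*b + 2*a + 2, LT = a**2*b.

S(f_1,f_2): lcm = a**2*b. S = a - 3*b + 3.
  leading term a: no divisor's leading term divides it; move a to the remainder.
  leading term b: no divisor's leading term divides it; move -3*b to the remainder.
  leading term 1: no divisor's leading term divides it; move 3 to the remainder.
  remainder a - 3*b + 3 ≠ 0; add g_3 = a - 3*b + 3 to the basis.

S(f_1,g_3): lcm = a**2*b. S = 3*a*b**2 - 3*a*b - 3*b + 2.
  leading term a*b**2: subtract (3*b**2)·g_3 from 3*a*b**2 - 3*a*b - 3*b + 2 → -3*a*b + 2*b**3 - 2*b**2 - 3*b + 2
  leading term a*b: subtract (-3*b)·g_3 from -3*a*b + 2*b**3 - 2*b**2 - 3*b + 2 → 2*b**3 + 3*b**2 - b + 2
  leading term b**3: no divisor's leading term divides it; move 2*b**3 to the remainder.
  leading term b**2: no divisor's leading term divides it; move 3*b**2 to the remainder.
  leading term b: no divisor's leading term divides it; move -b to the remainder.
  leading term 1: no divisor's leading term divides it; move 2 to the remainder.
  remainder 2*b**3 + 3*b**2 - b + 2 ≠ 0; add g_4 = 2*b**3 + 3*b**2 - b + 2 to the basis.

The other S-polynomials (S(f_2,g_3), S(f_1,g_4), S(f_2,g_4), S(g_3,g_4)) all reduce to 0 modulo the current basis, so we have a Gröbner basis.
Inter-reduce: drop elements whose leading term is divisible by another's, tail-reduce, and make monic.
Reduced Gröbner basis: {a - 3*b + 3, b**3 - 2*b**2 + 3*b + 1}.

Buchberger on the second generating set:
h_1 = -a + 3*b - 3, LT = a.
h_2 = a**2*b + a + b + 3, LT = a**2*b.

S(h_1,h_2): lcm = a**2*b. S = -3*a*b**2 + 3*a*b - a - b - 3.
  leading term a*b**2: subtract (3*b**2)·h_1 from -3*a*b**2 + 3*a*b - a - b - 3 → 3*a*b - a - 2*b**3 + 2*b**2 - b - 3
  leading term a*b: subtract (-3*b)·h_1 from 3*a*b - a - 2*b**3 + 2*b**2 - b - 3 → -a - 2*b**3 - 3*b**2 - 3*b - 3
  leading term a: subtract (1)·h_1 from -a - 2*b**3 - 3*b**2 - 3*b - 3 → -2*b**3 - 3*b**2 + b
  leading term b**3: no divisor's leading term divides it; move -2*b**3 to the remainder.
  leading term b**2: no divisor's leading term divides it; move -3*b**2 to the remainder.
  leading term b: no divisor's leading term divides it; move b to the remainder.
  remainder -2*b**3 - 3*b**2 + b ≠ 0; add k_3 = -2*b**3 - 3*b**2 + b to the basis.

The other S-polynomials (S(h_1,k_3), S(h_2,k_3)) all reduce to 0 modulo the current basis, so we have a Gröbner basis.
Inter-reduce: drop elements whose leading term is divisible by another's, tail-reduce, and make monic.
Reduced Gröbner basis: {a - 3*b + 3, b**3 - 2*b**2 + 3*b}.

The bases are distinct; the ideals are different.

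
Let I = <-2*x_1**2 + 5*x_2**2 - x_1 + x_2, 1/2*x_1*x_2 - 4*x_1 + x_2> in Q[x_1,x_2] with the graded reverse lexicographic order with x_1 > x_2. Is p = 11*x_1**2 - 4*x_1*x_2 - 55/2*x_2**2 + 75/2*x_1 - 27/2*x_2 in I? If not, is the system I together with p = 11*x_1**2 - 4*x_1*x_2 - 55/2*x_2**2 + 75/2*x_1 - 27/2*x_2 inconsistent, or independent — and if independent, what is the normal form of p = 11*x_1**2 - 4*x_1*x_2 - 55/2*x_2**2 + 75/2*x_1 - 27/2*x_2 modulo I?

First compute the reduced Gröbner basis of I by Buchberger's algorithm.
f_1 = -2*x_1**2 + 5*x_2**2 - x_1 + x_2, LT = x_1**2.
f_2 = 1/2*x_1*x_2 - 4*x_1 + x_2, LT = x_1*x_2.

S(f_1,f_2): lcm = x_1**2*x_2. S = -5/2*x_2**3 + 8*x_1**2 - 3/2*x_1*x_2 - 1/2*x_2**2.
  reduce S modulo (f_1, f_2):
  remainder -5/2*x_2**3 + 39/2*x_2**2 - 16*x_1 + 7*x_2 ≠ 0; add h_3 = -5/2*x_2**3 + 39/2*x_2**2 - 16*x_1 + 7*x_2 to the basis.

The other S-polynomials (S(f_1,h_3), S(f_2,h_3)) all reduce to 0 modulo the current basis, so we have a Gröbner basis.
Inter-reduce: drop elements whose leading term is divisible by another's, tail-reduce, and make monic.
Reduced Gröbner basis: {x_2**3 - 39/5*x_2**2 + 32/5*x_1 - 14/5*x_2, x_1**2 - 5/2*x_2**2 + 1/2*x_1 - 1/2*x_2, x_1*x_2 - 8*x_1 + 2*x_2}.
Label its elements g_1 = x_2**3 - 39/5*x_2**2 + 32/5*x_1 - 14/5*x_2, g_2 = x_1**2 - 5/2*x_2**2 + 1/2*x_1 - 1/2*x_2, g_3 = x_1*x_2 - 8*x_1 + 2*x_2.

Reduce p = 11*x_1**2 - 4*x_1*x_2 - 55/2*x_2**2 + 75/2*x_1 - 27/2*x_2 modulo G:
  leading term x_1**2: subtract (11)·g_2 from 11*x_1**2 - 4*x_1*x_2 - 55/2*x_2**2 + 75/2*x_1 - 27/2*x_2 → -4*x_1*x_2 + 32*x_1 - 8*x_2
  leading term x_1*x_2: subtract (-4)·g_3 from -4*x_1*x_2 + 32*x_1 - 8*x_2 → 0
  normal form = 0.
Since the normal form is 0, p ∈ I.

Ideal membership is decidable via reduction modulo a Gröbner basis.

11*x_1**2 - 4*x_1*x_2 - 55/2*x_2**2 + 75/2*x_1 - 27/2*x_2 lies in I (it reduces to 0).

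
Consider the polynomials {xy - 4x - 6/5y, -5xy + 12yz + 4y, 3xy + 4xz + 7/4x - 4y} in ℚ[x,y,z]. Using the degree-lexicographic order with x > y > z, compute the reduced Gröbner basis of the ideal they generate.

G = {x² + 149/20x - 6/25y, xy - 4x - 6/5y, xz + 55/16x - 1/10y, y² - 20x - 189/4y, yz - 5/3x - ⅙y}

f_1 = xy - 4x - 6/5y, LT = xy.
f_2 = -5xy + 12yz + 4y, LT = xy.
f_3 = 3xy + 4xz + 7/4x - 4y, LT = xy.

S(f_1,f_2): lcm = xy. S = 12/5yz - 4x - ⅖y.
  reduce S modulo (f_1, f_2, f_3):
  remainder 12/5yz - 4x - ⅖y ≠ 0; add g_4 = 12/5yz - 4x - ⅖y to the basis.

S(f_1,f_3): lcm = xy. S = -4/3xz - 55/12x + 2/15y.
  reduce S modulo (f_1, f_2, f_3, g_4):
  remainder -4/3xz - 55/12x + 2/15y ≠ 0; add g_5 = -4/3xz - 55/12x + 2/15y to the basis.

S(f_1,g_4): lcm = xyz. S = 5/3x² + ⅙xy - 4xz - 6/5yz.
  reduce S modulo (f_1, f_2, f_3, g_4, g_5):
  remainder 5/3x² + 149/12x - ⅖y ≠ 0; add g_6 = 5/3x² + 149/12x - ⅖y to the basis.

S(f_1,g_5): lcm = xyz. S = -55/16xy - 4xz + 1/10y² - 6/5yz.
  reduce S modulo (f_1, f_2, f_3, g_4, g_5, g_6):
  remainder 1/10y² - 2x - 189/40y ≠ 0; add g_7 = 1/10y² - 2x - 189/40y to the basis.

The other S-polynomials (S(f_2,f_3), S(f_2,g_4), S(f_3,g_4), S(f_2,g_5), S(f_3,g_5), S(g_4,g_5), S(f_1,g_6), S(f_2,g_6), S(f_3,g_6), S(g_4,g_6), S(g_5,g_6), S(f_1,g_7), S(f_2,g_7), S(f_3,g_7), S(g_4,g_7), S(g_5,g_7), S(g_6,g_7)) all reduce to 0 modulo the current basis, so we have a Gröbner basis.
Inter-reduce: drop elements whose leading term is divisible by another's, tail-reduce, and make monic.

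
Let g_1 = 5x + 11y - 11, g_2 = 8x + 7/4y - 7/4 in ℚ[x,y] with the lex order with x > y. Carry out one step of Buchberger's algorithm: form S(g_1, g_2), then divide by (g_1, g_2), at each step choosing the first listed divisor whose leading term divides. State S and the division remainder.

lcm(LM(g_1), LM(g_2)) = x.
S = (lcm/LT(g_1))·g_1 − (lcm/LT(g_2))·g_2 = 317/160y - 317/160.
Reduce S modulo (g_1, g_2) in that order:
  leading term y: no divisor's leading term divides it; move 317/160y to the remainder.
  leading term 1: no divisor's leading term divides it; move -317/160 to the remainder.
The remainder 317/160y - 317/160 is nonzero, so it would be added as the next basis element.

S(g_1, g_2) = 317/160y - 317/160; remainder on division = 317/160y - 317/160.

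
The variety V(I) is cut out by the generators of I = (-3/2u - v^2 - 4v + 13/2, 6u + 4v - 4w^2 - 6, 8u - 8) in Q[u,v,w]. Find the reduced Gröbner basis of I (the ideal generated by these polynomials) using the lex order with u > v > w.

f_1 = -3/2u - v^2 - 4v + 13/2, LT = u.
f_2 = 6u + 4v - 4w^2 - 6, LT = u.
f_3 = 8u - 8, LT = u.

S(f_1,f_2): lcm = u. S = 2/3v^2 + 2v + 2/3w^2 - 10/3.
  leading term v^2: no divisor's leading term divides it; move 2/3v^2 to the remainder.
  leading term v: no divisor's leading term divides it; move 2v to the remainder.
  leading term w^2: no divisor's leading term divides it; move 2/3w^2 to the remainder.
  leading term 1: no divisor's leading term divides it; move -10/3 to the remainder.
  remainder 2/3v^2 + 2v + 2/3w^2 - 10/3 ≠ 0; add g_4 = 2/3v^2 + 2v + 2/3w^2 - 10/3 to the basis.

S(f_1,f_3): lcm = u. S = 2/3v^2 + 8/3v - 10/3.
  leading term v^2: subtract (1)·g_4 from 2/3v^2 + 8/3v - 10/3 → 2/3v - 2/3w^2
  leading term v: no divisor's leading term divides it; move 2/3v to the remainder.
  leading term w^2: no divisor's leading term divides it; move -2/3w^2 to the remainder.
  remainder 2/3v - 2/3w^2 ≠ 0; add g_5 = 2/3v - 2/3w^2 to the basis.

S(f_2,f_3): lcm = u. S = 2/3v - 2/3w^2.
  leading term v: subtract (1)·g_5 from 2/3v - 2/3w^2 → 0
  remainder 0.

S(f_1,g_4): leading monomials are coprime, so the S-polynomial reduces to 0 (Buchberger's first criterion).
S(f_2,g_4): leading monomials are coprime, so the S-polynomial reduces to 0 (Buchberger's first criterion).
S(f_3,g_4): leading monomials are coprime, so the S-polynomial reduces to 0 (Buchberger's first criterion).
S(f_1,g_5): leading monomials are coprime, so the S-polynomial reduces to 0 (Buchberger's first criterion).
S(f_2,g_5): leading monomials are coprime, so the S-polynomial reduces to 0 (Buchberger's first criterion).
S(f_3,g_5): leading monomials are coprime, so the S-polynomial reduces to 0 (Buchberger's first criterion).
S(g_4,g_5): lcm = v^2. S = vw^2 + 3v + w^2 - 5.
  leading term vw^2: subtract (3/2w^2)·g_5 from vw^2 + 3v + w^2 - 5 → 3v + w^4 + w^2 - 5
  leading term v: subtract (9/2)·g_5 from 3v + w^4 + w^2 - 5 → w^4 + 4w^2 - 5
  leading term w^4: no divisor's leading term divides it; move w^4 to the remainder.
  leading term w^2: no divisor's leading term divides it; move 4w^2 to the remainder.
  leading term 1: no divisor's leading term divides it; move -5 to the remainder.
  remainder w^4 + 4w^2 - 5 ≠ 0; add g_6 = w^4 + 4w^2 - 5 to the basis.

S(f_1,g_6): leading monomials are coprime, so the S-polynomial reduces to 0 (Buchberger's first criterion).
S(f_2,g_6): leading monomials are coprime, so the S-polynomial reduces to 0 (Buchberger's first criterion).
S(f_3,g_6): leading monomials are coprime, so the S-polynomial reduces to 0 (Buchberger's first criterion).
S(g_4,g_6): leading monomials are coprime, so the S-polynomial reduces to 0 (Buchberger's first criterion).
S(g_5,g_6): leading monomials are coprime, so the S-polynomial reduces to 0 (Buchberger's first criterion).
Every S-polynomial of the final basis reduces to 0, so we have a Gröbner basis.
Inter-reduce: drop elements whose leading term is divisible by another's, tail-reduce, and make monic.

G = {u - 1, v - w^2, w^4 + 4w^2 - 5}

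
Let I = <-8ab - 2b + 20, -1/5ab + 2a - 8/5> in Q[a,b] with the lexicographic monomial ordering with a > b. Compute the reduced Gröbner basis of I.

f_1 = -8ab - 2b + 20, LT = ab.
f_2 = -1/5ab + 2a - 8/5, LT = ab.

S(f_1,f_2): lcm = ab. S = 10a + 1/4b - 21/2.
  reduce S modulo (f_1, f_2):
  remainder 10a + 1/4b - 21/2 ≠ 0; add g_3 = 10a + 1/4b - 21/2 to the basis.

S(f_1,g_3): lcm = ab. S = -1/40b^2 + 13/10b - 5/2.
  reduce S modulo (f_1, f_2, g_3):
  remainder -1/40b^2 + 13/10b - 5/2 ≠ 0; add g_4 = -1/40b^2 + 13/10b - 5/2 to the basis.

The other S-polynomials (S(f_2,g_3), S(f_1,g_4), S(f_2,g_4), S(g_3,g_4)) all reduce to 0 modulo the current basis, so we have a Gröbner basis.
Inter-reduce: drop elements whose leading term is divisible by another's, tail-reduce, and make monic.

G = {a + 1/40b - 21/20, b^2 - 52b + 100}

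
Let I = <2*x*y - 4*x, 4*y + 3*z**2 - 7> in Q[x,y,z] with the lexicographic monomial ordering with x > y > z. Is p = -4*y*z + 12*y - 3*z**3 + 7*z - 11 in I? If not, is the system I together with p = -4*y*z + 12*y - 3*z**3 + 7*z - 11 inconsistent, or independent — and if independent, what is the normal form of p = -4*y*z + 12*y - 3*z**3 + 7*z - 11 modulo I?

First compute the reduced Gröbner basis of I by Buchberger's algorithm.
f_1 = 2*x*y - 4*x, LT = x*y.
f_2 = 4*y + 3*z**2 - 7, LT = y.

S(f_1,f_2): lcm = x*y. S = -3/4*x*z**2 - 1/4*x.
  reduce S modulo (f_1, f_2):
  remainder -3/4*x*z**2 - 1/4*x ≠ 0; add h_3 = -3/4*x*z**2 - 1/4*x to the basis.

The other S-polynomials (S(f_1,h_3), S(f_2,h_3)) all reduce to 0 modulo the current basis, so we have a Gröbner basis.
Inter-reduce: drop elements whose leading term is divisible by another's, tail-reduce, and make monic.
Reduced Gröbner basis: {x*z**2 + 1/3*x, y + 3/4*z**2 - 7/4}.
Label its elements g_1 = x*z**2 + 1/3*x, g_2 = y + 3/4*z**2 - 7/4.

Reduce p = -4*y*z + 12*y - 3*z**3 + 7*z - 11 modulo G:
  leading term y*z: subtract (-4*z)·g_2 from -4*y*z + 12*y - 3*z**3 + 7*z - 11 → 12*y - 11
  leading term y: subtract (12)·g_2 from 12*y - 11 → -9*z**2 + 10
  leading term z**2: no divisor's leading term divides it; move -9*z**2 to the remainder.
  leading term 1: no divisor's leading term divides it; move 10 to the remainder.
  normal form = -9*z**2 + 10.
The normal form is nonzero, so p ∉ I. Since p minus its normal form lies in I, I + (p) = I + (r) where r = -9*z**2 + 10; decide whether this ideal is the whole ring.
Run Buchberger on G together with r (pairs among the g_i already reduce to 0 since G is a Gröbner basis):
g_1 = x*z**2 + 1/3*x, LT = x*z**2.
g_2 = y + 3/4*z**2 - 7/4, LT = y.
r = -9*z**2 + 10, LT = z**2.

S(g_1,r): lcm = x*z**2. S = 13/9*x.
  reduce S modulo (g_1, g_2, r):
  remainder 13/9*x ≠ 0; add m_4 = 13/9*x to the basis.

The other S-polynomials (S(g_1,g_2), S(g_2,r), S(g_1,m_4), S(g_2,m_4), S(r,m_4)) all reduce to 0 modulo the current basis, so we have a Gröbner basis.
Inter-reduce: drop elements whose leading term is divisible by another's, tail-reduce, and make monic.
Reduced Gröbner basis: {x, y - 11/12, z**2 - 10/9}.
The reduced Gröbner basis of I + (p) is {x, y - 11/12, z**2 - 10/9} ≠ {1}, a proper ideal, so the enlarged system stays consistent: p is independent of I, with normal form -9*z**2 + 10.

Ideal membership is decidable via reduction modulo a Gröbner basis.

-4*y*z + 12*y - 3*z**3 + 7*z - 11 is independent of I; its normal form modulo I is -9*z**2 + 10.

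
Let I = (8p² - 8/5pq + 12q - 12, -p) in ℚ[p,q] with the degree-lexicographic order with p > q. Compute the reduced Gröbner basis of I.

G = {p, q - 1}

Buchberger's algorithm terminates because the ascending chain of leading-term ideals stabilizes.

f_1 = 8p² - 8/5pq + 12q - 12, LT = p².
f_2 = -p, LT = p.

S(f_1,f_2): lcm = p². S = -⅕pq + 3/2q - 3/2.
  leading term pq: subtract (⅕q)·f_2 from -⅕pq + 3/2q - 3/2 → 3/2q - 3/2
  leading term q: no divisor's leading term divides it; move 3/2q to the remainder.
  leading term 1: no divisor's leading term divides it; move -3/2 to the remainder.
  remainder 3/2q - 3/2 ≠ 0; add g_3 = 3/2q - 3/2 to the basis.

S(f_1,g_3): leading monomials are coprime, so the S-polynomial reduces to 0 (Buchberger's first criterion).
S(f_2,g_3): leading monomials are coprime, so the S-polynomial reduces to 0 (Buchberger's first criterion).
Every S-polynomial of the final basis reduces to 0, so we have a Gröbner basis.
Inter-reduce: drop elements whose leading term is divisible by another's, tail-reduce, and make monic.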